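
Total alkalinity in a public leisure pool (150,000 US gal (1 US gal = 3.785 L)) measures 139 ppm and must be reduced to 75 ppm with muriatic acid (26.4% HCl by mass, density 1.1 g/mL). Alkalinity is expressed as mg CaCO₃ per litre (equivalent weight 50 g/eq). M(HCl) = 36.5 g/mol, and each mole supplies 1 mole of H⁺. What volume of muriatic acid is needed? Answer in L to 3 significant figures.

91.3 L

Volume: 150,000 US gal × 3.785 L/gal = 567,750 L.
Alkalinity to neutralize: (139 − 75) = 64 mg/L as CaCO₃ × 567,750 L = 36,340 g as CaCO₃.
Equivalents of H⁺ required: 36,340 ÷ 50 g/eq = 726.7 eq = 726.7 mol HCl.
Mass of HCl: 726.7 × 36.5 = 26,530 g.
Mass of 26.4% solution: 26,530 / 0.264 = 100,500 g.
Volume: 100,500 g ÷ 1.1 g/mL = 91,340 mL.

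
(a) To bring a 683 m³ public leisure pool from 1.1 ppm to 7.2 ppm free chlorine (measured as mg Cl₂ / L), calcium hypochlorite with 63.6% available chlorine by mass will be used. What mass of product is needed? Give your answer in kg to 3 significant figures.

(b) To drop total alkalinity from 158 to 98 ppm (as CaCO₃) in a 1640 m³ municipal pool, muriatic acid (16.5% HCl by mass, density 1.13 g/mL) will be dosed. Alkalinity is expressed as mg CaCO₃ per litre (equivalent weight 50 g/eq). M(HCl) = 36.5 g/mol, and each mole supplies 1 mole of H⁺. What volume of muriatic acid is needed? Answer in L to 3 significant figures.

(a) 6.55 kg; (b) 385 L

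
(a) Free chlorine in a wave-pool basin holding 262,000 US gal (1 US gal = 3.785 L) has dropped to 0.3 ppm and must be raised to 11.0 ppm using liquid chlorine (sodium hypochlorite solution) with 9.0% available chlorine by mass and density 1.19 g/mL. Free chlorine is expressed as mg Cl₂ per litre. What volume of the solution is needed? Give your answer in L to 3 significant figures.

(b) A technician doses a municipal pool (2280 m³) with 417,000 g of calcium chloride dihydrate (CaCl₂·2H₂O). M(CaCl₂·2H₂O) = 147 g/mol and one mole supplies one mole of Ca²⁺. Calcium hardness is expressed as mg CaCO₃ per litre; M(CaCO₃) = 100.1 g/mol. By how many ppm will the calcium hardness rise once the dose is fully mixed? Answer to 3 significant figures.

(a) 99.1 L; (b) 125 ppm

(a) Volume: 262,000 US gal × 3.785 L/gal = 991,670 L.
(a) Chlorine deficit: 11.0 − 0.3 = 10.7 ppm = 10.7 mg/L as Cl₂.
(a) Cl₂ equivalent needed: 10.7 mg/L × 991,670 L = 10,610,000 mg = 10,610 g.
(a) Product at 9.0% available chlorine: 10,610 / 0.09 = 117,900 g.
(a) Volume at density 1.19 g/mL: 117,900 g ÷ 1.19 g/mL = 99,070 mL.

(b) Volume: 2280 m³ = 2,280,000 L.
(b) Moles of Ca²⁺: 417,000 g ÷ 147 g/mol = 2837 mol.
(b) As CaCO₃: 2837 mol × 100.1 g/mol = 284,000 g.
(b) Rise: 284,000 g / 2,280,000 L × 1000 = 124.5 mg/L.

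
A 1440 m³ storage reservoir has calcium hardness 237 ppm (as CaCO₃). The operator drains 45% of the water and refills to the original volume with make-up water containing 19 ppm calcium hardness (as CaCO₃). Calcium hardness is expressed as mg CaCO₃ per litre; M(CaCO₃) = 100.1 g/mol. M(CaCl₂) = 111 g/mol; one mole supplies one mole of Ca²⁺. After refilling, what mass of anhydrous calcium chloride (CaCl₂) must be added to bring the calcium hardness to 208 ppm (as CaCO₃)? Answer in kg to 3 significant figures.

110 kg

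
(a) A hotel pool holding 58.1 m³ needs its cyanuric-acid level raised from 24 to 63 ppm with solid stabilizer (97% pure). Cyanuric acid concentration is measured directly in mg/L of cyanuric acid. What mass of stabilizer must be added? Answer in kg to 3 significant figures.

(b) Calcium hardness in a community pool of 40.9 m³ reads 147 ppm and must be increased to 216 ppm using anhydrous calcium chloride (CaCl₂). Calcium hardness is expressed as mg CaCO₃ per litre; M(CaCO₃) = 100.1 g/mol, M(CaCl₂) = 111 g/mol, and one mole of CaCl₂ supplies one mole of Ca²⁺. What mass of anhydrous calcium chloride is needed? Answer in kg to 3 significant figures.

(a) Volume: 58.1 m³ = 58,100 L.
(a) CYA to add: (63 − 24) = 39 mg/L × 58,100 L = 2266 g cyanuric acid.
(a) At 97% purity: 2266 / 0.97 = 2336 g product.

(b) Volume: 40.9 m³ = 40,900 L.
(b) Hardness to add: (216 − 147) = 69 mg/L as CaCO₃ × 40,900 L = 2822 g as CaCO₃.
(b) Moles of Ca²⁺ (1 mol Ca²⁺ ≡ 1 mol CaCO₃): 2822 / 100.1 g/mol = 28.19 mol.
(b) Mass of CaCl₂: 28.19 × 111 = 3129 g.

(a) 2.34 kg; (b) 3.13 kg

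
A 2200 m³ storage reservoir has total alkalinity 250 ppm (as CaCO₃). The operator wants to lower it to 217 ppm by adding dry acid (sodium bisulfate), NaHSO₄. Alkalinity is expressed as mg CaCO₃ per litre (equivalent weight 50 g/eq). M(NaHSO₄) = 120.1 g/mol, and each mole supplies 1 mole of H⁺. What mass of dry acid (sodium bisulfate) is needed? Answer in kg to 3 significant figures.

Volume: 2200 m³ = 2,200,000 L.
Alkalinity to neutralize: (250 − 217) = 33 mg/L as CaCO₃ × 2,200,000 L = 72,600 g as CaCO₃.
Equivalents of H⁺ required: 72,600 ÷ 50 g/eq = 1452 eq = 1452 mol NaHSO₄.
Mass of NaHSO₄: 1452 × 120.1 = 174,400 g.

174 kg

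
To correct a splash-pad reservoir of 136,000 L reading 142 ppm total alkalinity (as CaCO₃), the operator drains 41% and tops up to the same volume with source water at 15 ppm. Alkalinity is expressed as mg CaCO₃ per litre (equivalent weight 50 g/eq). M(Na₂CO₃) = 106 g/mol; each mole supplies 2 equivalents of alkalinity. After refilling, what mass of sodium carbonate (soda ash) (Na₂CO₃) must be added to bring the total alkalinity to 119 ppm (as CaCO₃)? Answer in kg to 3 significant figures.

4.19 kg

After draining 41% and refilling: 142 × 0.59 + 15 × 0.41 = 89.93 ppm.
Deficit to target: 119 − 89.93 = 29.07 mg/L.
As CaCO₃: 29.07 mg/L × 136,000 L = 3954 g; ÷ 50 g/eq ÷ 2 = 39.54 mol Na₂CO₃.
Mass: 39.54 × 106 = 4191 g.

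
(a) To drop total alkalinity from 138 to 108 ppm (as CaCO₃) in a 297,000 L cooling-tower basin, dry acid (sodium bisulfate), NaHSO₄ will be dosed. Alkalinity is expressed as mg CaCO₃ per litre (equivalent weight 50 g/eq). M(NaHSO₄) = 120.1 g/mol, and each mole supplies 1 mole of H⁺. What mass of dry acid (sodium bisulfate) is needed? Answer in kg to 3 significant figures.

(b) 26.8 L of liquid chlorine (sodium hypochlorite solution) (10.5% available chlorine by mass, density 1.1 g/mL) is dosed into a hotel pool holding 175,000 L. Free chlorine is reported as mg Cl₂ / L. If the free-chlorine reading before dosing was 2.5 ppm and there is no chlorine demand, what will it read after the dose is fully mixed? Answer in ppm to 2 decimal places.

(a) 21.4 kg; (b) 20.19 ppm

(a) Alkalinity to neutralize: (138 − 108) = 30 mg/L as CaCO₃ × 297,000 L = 8910 g as CaCO₃.
(a) Equivalents of H⁺ required: 8910 ÷ 50 g/eq = 178.2 eq = 178.2 mol NaHSO₄.
(a) Mass of NaHSO₄: 178.2 × 120.1 = 21,400 g.

(b) Mass of solution: 26.8 L × 1000 mL/L × 1.1 g/mL = 29,480 g.
(b) Available chlorine delivered: 29,480 g × 0.105 = 3095 g as Cl₂.
(b) Concentration rise: 3095 g / 175,000 L = 17.69 mg/L = 17.69 ppm.
(b) Final FC: 2.5 + 17.69 = 20.19 ppm.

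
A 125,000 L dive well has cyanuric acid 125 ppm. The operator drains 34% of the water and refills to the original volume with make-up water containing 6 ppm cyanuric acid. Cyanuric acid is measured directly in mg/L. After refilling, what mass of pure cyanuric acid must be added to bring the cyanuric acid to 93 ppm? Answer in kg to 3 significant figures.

1.06 kg

After draining 34% and refilling: 125 × 0.66 + 6 × 0.34 = 84.54 ppm.
Deficit to target: 93 − 84.54 = 8.46 mg/L.
Mass: 8.46 mg/L × 125,000 L = 1058 g cyanuric acid.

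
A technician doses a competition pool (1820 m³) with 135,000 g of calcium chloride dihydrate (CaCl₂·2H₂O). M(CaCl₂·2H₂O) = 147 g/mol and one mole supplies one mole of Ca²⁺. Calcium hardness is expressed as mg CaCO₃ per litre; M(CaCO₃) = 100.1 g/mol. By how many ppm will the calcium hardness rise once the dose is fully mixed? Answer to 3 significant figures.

Volume: 1820 m³ = 1,820,000 L.
Moles of Ca²⁺: 135,000 g ÷ 147 g/mol = 918.4 mol.
As CaCO₃: 918.4 mol × 100.1 g/mol = 91,930 g.
Rise: 91,930 g / 1,820,000 L × 1000 = 50.51 mg/L.

50.5 ppm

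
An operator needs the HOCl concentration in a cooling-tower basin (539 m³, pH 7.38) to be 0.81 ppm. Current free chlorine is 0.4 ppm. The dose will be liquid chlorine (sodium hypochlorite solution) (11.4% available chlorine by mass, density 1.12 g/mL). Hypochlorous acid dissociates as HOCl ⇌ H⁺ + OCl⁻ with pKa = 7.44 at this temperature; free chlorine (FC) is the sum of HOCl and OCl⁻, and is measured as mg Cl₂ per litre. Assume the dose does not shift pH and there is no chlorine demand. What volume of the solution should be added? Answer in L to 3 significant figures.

Volume: 539 m³ = 539,000 L.
[OCl⁻]/[HOCl] = 10^(pH − pKa) = 10^(7.38 − 7.44) = 0.871; fraction as HOCl = 1/(1 + 0.871) = 0.5345.
Free chlorine required for 0.81 ppm HOCl: 0.81 / 0.5345 = 1.515 ppm.
FC to add: 1.515 − 0.4 = 1.115 mg/L as Cl₂.
Cl₂ equivalent: 1.115 mg/L × 539,000 L = 601.2 g.
Product at 11.4% available Cl: 601.2 / 0.114 = 5274 g.
Volume: 5274 g ÷ 1.12 g/mL = 4709 mL.

4.71 L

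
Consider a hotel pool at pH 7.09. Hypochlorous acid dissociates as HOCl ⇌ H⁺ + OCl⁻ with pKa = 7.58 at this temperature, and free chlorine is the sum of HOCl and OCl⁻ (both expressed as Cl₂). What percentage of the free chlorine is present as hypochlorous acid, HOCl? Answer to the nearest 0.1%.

75.6%

[OCl⁻]/[HOCl] = 10^(pH − pKa) = 10^(7.09 − 7.58) = 10^-0.49 = 0.3236.
Fraction as HOCl = 1 / (1 + 0.3236) = 0.7555.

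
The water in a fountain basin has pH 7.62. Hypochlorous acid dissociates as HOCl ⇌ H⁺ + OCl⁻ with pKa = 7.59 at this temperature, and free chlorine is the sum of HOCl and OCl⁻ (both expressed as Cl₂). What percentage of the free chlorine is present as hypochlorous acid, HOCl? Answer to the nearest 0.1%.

[OCl⁻]/[HOCl] = 10^(pH − pKa) = 10^(7.62 − 7.59) = 10^0.03 = 1.072.
Fraction as HOCl = 1 / (1 + 1.072) = 0.4827.

48.3%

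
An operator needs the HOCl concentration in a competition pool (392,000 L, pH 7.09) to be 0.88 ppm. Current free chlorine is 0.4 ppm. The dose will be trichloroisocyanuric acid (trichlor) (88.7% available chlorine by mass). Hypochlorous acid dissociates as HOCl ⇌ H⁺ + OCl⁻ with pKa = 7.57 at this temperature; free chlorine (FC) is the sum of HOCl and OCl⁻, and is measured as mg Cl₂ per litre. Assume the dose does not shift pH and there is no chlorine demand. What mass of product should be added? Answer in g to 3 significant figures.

341 g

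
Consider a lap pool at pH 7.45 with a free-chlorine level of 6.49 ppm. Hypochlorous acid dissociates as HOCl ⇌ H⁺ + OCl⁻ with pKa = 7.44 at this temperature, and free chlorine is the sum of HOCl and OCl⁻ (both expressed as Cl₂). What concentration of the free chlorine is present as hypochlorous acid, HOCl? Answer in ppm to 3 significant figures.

[OCl⁻]/[HOCl] = 10^(pH − pKa) = 10^(7.45 − 7.44) = 10^0.01 = 1.023.
Fraction as HOCl = 1 / (1 + 1.023) = 0.4942.
HOCl = 0.4942 × 6.49 ppm = 3.208 ppm.

3.21 ppm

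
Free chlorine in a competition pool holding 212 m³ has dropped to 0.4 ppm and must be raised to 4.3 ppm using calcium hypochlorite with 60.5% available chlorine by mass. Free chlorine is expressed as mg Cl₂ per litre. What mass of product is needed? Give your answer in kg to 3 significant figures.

1.37 kg

Volume: 212 m³ = 212,000 L.
Chlorine deficit: 4.3 − 0.4 = 3.9 ppm = 3.9 mg/L as Cl₂.
Cl₂ equivalent needed: 3.9 mg/L × 212,000 L = 826,800 mg = 826.8 g.
Product at 60.5% available chlorine: 826.8 / 0.605 = 1367 g.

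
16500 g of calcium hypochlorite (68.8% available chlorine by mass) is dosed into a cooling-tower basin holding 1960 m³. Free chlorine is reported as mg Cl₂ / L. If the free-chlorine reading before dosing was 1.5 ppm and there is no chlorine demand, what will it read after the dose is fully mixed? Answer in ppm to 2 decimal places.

7.29 ppm

Volume: 1960 m³ = 1,960,000 L.
Available chlorine delivered: 16,500 g × 0.688 = 11,350 g as Cl₂.
Concentration rise: 11,350 g / 1,960,000 L = 5.792 mg/L = 5.79 ppm.
Final FC: 1.5 + 5.79 = 7.29 ppm.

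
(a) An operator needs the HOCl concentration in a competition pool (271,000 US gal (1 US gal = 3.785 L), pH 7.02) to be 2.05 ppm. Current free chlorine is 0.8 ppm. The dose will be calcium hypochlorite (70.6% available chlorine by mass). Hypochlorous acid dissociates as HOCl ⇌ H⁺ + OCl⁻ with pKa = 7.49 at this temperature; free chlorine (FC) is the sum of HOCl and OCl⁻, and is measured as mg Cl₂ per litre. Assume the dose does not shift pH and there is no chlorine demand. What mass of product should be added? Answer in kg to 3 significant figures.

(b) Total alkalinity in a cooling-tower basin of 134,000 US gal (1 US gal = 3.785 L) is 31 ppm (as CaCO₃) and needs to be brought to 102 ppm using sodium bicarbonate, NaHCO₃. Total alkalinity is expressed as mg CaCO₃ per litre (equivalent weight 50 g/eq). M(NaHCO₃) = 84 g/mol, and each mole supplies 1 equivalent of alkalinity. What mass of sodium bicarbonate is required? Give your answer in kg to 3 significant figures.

(a) 2.83 kg; (b) 60.5 kg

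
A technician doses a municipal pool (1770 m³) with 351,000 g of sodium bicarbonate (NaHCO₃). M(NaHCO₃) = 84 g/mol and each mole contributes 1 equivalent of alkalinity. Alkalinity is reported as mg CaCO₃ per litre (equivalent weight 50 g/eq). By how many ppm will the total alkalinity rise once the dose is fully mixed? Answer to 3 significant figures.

118 ppm

Volume: 1770 m³ = 1,770,000 L.
Moles of NaHCO₃: 351,000 g ÷ 84 g/mol = 4179 mol → 4179 eq of alkalinity.
As CaCO₃: 4179 eq × 50 g/eq = 208,900 g.
Rise: 208,900 g / 1,770,000 L × 1000 = 118 mg/L.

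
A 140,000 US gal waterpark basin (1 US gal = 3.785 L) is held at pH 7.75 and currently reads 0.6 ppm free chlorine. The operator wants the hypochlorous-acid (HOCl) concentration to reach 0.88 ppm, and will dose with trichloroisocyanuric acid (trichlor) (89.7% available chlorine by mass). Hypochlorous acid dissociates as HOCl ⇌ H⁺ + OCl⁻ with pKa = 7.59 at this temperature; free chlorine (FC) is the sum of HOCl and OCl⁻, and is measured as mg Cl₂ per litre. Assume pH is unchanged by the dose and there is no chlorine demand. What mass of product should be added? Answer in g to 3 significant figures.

917 g

Volume: 140,000 US gal × 3.785 L/gal = 529,900 L.
[OCl⁻]/[HOCl] = 10^(pH − pKa) = 10^(7.75 − 7.59) = 1.445; fraction as HOCl = 1/(1 + 1.445) = 0.4089.
Free chlorine required for 0.88 ppm HOCl: 0.88 / 0.4089 = 2.152 ppm.
FC to add: 2.152 − 0.6 = 1.552 mg/L as Cl₂.
Cl₂ equivalent: 1.552 mg/L × 529,900 L = 822.4 g.
Product at 89.7% available Cl: 822.4 / 0.897 = 916.8 g.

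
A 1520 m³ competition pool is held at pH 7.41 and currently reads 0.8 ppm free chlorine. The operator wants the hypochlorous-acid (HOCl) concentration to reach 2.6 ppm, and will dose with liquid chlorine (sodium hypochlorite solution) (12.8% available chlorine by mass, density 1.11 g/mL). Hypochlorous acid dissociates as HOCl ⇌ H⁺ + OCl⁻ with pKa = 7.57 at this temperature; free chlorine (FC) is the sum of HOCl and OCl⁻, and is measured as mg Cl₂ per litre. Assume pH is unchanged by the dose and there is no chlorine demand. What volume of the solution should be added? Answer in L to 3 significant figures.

38.5 L

Volume: 1520 m³ = 1,520,000 L.
[OCl⁻]/[HOCl] = 10^(pH − pKa) = 10^(7.41 − 7.57) = 0.6918; fraction as HOCl = 1/(1 + 0.6918) = 0.5911.
Free chlorine required for 2.6 ppm HOCl: 2.6 / 0.5911 = 4.399 ppm.
FC to add: 4.399 − 0.8 = 3.599 mg/L as Cl₂.
Cl₂ equivalent: 3.599 mg/L × 1,520,000 L = 5470 g.
Product at 12.8% available Cl: 5470 / 0.128 = 42,740 g.
Volume: 42,740 g ÷ 1.11 g/mL = 38,500 mL.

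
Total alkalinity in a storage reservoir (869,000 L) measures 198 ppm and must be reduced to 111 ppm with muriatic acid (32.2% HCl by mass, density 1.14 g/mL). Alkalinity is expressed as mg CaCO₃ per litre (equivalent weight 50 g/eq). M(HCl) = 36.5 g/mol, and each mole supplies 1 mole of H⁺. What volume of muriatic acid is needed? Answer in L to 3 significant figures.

150 L

Alkalinity to neutralize: (198 − 111) = 87 mg/L as CaCO₃ × 869,000 L = 75,600 g as CaCO₃.
Equivalents of H⁺ required: 75,600 ÷ 50 g/eq = 1512 eq = 1512 mol HCl.
Mass of HCl: 1512 × 36.5 = 55,190 g.
Mass of 32.2% solution: 55,190 / 0.322 = 171,400 g.
Volume: 171,400 g ÷ 1.14 g/mL = 150,300 mL.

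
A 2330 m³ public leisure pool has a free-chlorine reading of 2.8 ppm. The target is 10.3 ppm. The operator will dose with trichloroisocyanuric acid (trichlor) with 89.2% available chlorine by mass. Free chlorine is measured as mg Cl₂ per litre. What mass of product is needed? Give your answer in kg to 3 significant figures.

19.6 kg

Volume: 2330 m³ = 2,330,000 L.
Chlorine deficit: 10.3 − 2.8 = 7.5 ppm = 7.5 mg/L as Cl₂.
Cl₂ equivalent needed: 7.5 mg/L × 2,330,000 L = 17,480,000 mg = 17,480 g.
Product at 89.2% available chlorine: 17,480 / 0.892 = 19,590 g.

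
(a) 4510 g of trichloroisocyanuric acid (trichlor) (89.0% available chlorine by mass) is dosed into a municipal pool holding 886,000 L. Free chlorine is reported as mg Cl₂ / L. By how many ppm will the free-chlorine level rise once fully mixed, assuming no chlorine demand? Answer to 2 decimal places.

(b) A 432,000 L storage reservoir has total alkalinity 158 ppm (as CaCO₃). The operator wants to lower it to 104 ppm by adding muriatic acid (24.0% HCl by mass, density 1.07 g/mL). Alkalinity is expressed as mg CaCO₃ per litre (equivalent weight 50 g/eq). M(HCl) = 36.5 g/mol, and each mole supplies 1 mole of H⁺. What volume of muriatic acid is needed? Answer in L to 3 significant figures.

(a) Available chlorine delivered: 4510 g × 0.89 = 4014 g as Cl₂.
(a) Concentration rise: 4014 g / 886,000 L = 4.53 mg/L = 4.53 ppm.

(b) Alkalinity to neutralize: (158 − 104) = 54 mg/L as CaCO₃ × 432,000 L = 23,330 g as CaCO₃.
(b) Equivalents of H⁺ required: 23,330 ÷ 50 g/eq = 466.6 eq = 466.6 mol HCl.
(b) Mass of HCl: 466.6 × 36.5 = 17,030 g.
(b) Mass of 24.0% solution: 17,030 / 0.24 = 70,960 g.
(b) Volume: 70,960 g ÷ 1.07 g/mL = 66,310 mL.

(a) 4.53 ppm; (b) 66.3 L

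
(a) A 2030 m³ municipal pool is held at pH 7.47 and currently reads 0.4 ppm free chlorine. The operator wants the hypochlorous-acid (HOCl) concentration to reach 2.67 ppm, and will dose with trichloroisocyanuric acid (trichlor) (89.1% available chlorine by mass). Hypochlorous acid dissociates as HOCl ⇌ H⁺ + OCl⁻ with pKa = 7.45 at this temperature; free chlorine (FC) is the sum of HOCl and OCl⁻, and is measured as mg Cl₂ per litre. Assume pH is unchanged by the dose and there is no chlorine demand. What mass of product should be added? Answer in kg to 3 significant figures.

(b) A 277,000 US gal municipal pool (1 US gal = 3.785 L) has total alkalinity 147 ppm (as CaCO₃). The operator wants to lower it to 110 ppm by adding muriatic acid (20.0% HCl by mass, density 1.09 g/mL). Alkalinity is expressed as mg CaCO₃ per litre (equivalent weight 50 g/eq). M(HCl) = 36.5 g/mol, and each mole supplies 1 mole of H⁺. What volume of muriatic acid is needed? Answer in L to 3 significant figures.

(a) Volume: 2030 m³ = 2,030,000 L.
(a) [OCl⁻]/[HOCl] = 10^(pH − pKa) = 10^(7.47 − 7.45) = 1.047; fraction as HOCl = 1/(1 + 1.047) = 0.4885.
(a) Free chlorine required for 2.67 ppm HOCl: 2.67 / 0.4885 = 5.466 ppm.
(a) FC to add: 5.466 − 0.4 = 5.066 mg/L as Cl₂.
(a) Cl₂ equivalent: 5.066 mg/L × 2,030,000 L = 10,280 g.
(a) Product at 89.1% available Cl: 10,280 / 0.891 = 11,540 g.

(b) Volume: 277,000 US gal × 3.785 L/gal = 1,048,445 L.
(b) Alkalinity to neutralize: (147 − 110) = 37 mg/L as CaCO₃ × 1,048,445 L = 38,790 g as CaCO₃.
(b) Equivalents of H⁺ required: 38,790 ÷ 50 g/eq = 775.8 eq = 775.8 mol HCl.
(b) Mass of HCl: 775.8 × 36.5 = 28,320 g.
(b) Mass of 20.0% solution: 28,320 / 0.2 = 141,600 g.
(b) Volume: 141,600 g ÷ 1.09 g/mL = 129,900 mL.

(a) 11.5 kg; (b) 130 L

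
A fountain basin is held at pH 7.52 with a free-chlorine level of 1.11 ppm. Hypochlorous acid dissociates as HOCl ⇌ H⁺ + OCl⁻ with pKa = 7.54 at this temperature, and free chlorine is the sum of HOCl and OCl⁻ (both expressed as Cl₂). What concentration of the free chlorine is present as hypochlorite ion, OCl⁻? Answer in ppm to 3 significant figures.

[OCl⁻]/[HOCl] = 10^(pH − pKa) = 10^(7.52 − 7.54) = 10^-0.02 = 0.955.
Fraction as HOCl = 1 / (1 + 0.955) = 0.5115.
OCl⁻ = (1 − 0.5115) × 1.11 ppm = 0.5422 ppm.

0.542 ppm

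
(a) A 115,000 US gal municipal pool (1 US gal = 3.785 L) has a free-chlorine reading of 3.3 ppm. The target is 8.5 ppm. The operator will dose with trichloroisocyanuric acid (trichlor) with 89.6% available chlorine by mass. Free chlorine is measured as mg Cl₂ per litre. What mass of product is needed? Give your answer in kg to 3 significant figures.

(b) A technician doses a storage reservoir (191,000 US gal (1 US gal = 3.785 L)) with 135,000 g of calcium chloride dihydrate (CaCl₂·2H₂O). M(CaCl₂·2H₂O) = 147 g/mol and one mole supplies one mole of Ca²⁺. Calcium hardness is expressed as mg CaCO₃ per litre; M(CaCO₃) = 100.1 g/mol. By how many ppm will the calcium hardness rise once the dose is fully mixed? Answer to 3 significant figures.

(a) 2.53 kg; (b) 127 ppm

(a) Volume: 115,000 US gal × 3.785 L/gal = 435,275 L.
(a) Chlorine deficit: 8.5 − 3.3 = 5.2 ppm = 5.2 mg/L as Cl₂.
(a) Cl₂ equivalent needed: 5.2 mg/L × 435,275 L = 2,263,000 mg = 2263 g.
(a) Product at 89.6% available chlorine: 2263 / 0.896 = 2526 g.

(b) Volume: 191,000 US gal × 3.785 L/gal = 722,935 L.
(b) Moles of Ca²⁺: 135,000 g ÷ 147 g/mol = 918.4 mol.
(b) As CaCO₃: 918.4 mol × 100.1 g/mol = 91,930 g.
(b) Rise: 91,930 g / 722,935 L × 1000 = 127.2 mg/L.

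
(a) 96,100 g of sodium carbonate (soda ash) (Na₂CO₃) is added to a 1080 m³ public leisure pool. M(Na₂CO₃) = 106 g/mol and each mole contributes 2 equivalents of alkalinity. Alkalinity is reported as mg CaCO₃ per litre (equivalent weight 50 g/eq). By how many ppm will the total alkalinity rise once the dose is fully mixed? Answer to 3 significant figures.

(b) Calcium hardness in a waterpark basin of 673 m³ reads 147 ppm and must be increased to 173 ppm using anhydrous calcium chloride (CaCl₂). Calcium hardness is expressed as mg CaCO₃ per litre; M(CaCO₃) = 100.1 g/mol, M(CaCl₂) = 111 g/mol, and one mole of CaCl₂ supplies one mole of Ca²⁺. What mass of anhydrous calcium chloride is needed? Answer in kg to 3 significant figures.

(a) Volume: 1080 m³ = 1,080,000 L.
(a) Moles of Na₂CO₃: 96,100 g ÷ 106 g/mol = 906.6 mol → 1813 eq of alkalinity.
(a) As CaCO₃: 1813 eq × 50 g/eq = 90,660 g.
(a) Rise: 90,660 g / 1,080,000 L × 1000 = 83.94 mg/L.

(b) Volume: 673 m³ = 673,000 L.
(b) Hardness to add: (173 − 147) = 26 mg/L as CaCO₃ × 673,000 L = 17,500 g as CaCO₃.
(b) Moles of Ca²⁺ (1 mol Ca²⁺ ≡ 1 mol CaCO₃): 17,500 / 100.1 g/mol = 174.8 mol.
(b) Mass of CaCl₂: 174.8 × 111 = 19,400 g.

(a) 83.9 ppm; (b) 19.4 kg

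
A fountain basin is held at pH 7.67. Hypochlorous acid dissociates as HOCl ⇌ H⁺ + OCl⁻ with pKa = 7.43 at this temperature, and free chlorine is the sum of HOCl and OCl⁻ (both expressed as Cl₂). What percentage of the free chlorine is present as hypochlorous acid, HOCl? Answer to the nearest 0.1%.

36.5%

[OCl⁻]/[HOCl] = 10^(pH − pKa) = 10^(7.67 − 7.43) = 10^0.24 = 1.738.
Fraction as HOCl = 1 / (1 + 1.738) = 0.3653.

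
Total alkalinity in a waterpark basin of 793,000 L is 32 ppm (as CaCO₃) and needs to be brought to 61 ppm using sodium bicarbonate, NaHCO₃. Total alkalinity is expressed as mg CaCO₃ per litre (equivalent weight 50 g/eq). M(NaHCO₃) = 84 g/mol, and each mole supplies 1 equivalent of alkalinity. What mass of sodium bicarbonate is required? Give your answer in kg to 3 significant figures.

Alkalinity to add: (61 − 32) = 29 mg/L as CaCO₃ × 793,000 L = 23,000 g as CaCO₃.
Equivalents: 23,000 g ÷ 50 g/eq = 459.9 eq.
NaHCO₃ supplies 1 eq per mole → 459.9 mol.
Mass: 459.9 mol × 84 g/mol = 38,630 g.

38.6 kg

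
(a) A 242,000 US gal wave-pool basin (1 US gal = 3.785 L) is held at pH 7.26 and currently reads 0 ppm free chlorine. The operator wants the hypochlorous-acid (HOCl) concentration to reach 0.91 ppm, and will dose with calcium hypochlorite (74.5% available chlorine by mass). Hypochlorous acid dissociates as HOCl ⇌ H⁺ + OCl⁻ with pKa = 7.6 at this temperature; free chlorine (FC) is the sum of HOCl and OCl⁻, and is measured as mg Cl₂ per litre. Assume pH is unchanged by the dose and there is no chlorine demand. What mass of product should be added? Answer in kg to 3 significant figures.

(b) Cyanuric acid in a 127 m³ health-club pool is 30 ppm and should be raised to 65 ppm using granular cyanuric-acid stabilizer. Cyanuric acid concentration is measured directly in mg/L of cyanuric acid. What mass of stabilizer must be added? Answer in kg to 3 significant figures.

(a) Volume: 242,000 US gal × 3.785 L/gal = 915,970 L.
(a) [OCl⁻]/[HOCl] = 10^(pH − pKa) = 10^(7.26 − 7.6) = 0.4571; fraction as HOCl = 1/(1 + 0.4571) = 0.6863.
(a) Free chlorine required for 0.91 ppm HOCl: 0.91 / 0.6863 = 1.326 ppm.
(a) FC to add: 1.326 − 0 = 1.326 mg/L as Cl₂.
(a) Cl₂ equivalent: 1.326 mg/L × 915,970 L = 1215 g.
(a) Product at 74.5% available Cl: 1215 / 0.745 = 1630 g.

(b) Volume: 127 m³ = 127,000 L.
(b) CYA to add: (65 − 30) = 35 mg/L × 127,000 L = 4445 g cyanuric acid.

(a) 1.63 kg; (b) 4.45 kg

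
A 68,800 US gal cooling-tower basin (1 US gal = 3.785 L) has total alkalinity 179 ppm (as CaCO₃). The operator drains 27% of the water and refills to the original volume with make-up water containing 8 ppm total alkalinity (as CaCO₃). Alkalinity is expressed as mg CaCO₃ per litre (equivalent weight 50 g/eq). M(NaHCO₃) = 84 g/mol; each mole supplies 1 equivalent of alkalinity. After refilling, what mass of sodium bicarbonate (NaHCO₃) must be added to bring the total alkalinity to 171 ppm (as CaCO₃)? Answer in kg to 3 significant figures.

16.7 kg

Volume: 68,800 US gal × 3.785 L/gal = 260,408 L.
After draining 27% and refilling: 179 × 0.73 + 8 × 0.27 = 132.83 ppm.
Deficit to target: 171 − 132.83 = 38.17 mg/L.
As CaCO₃: 38.17 mg/L × 260,408 L = 9940 g; ÷ 50 g/eq ÷ 1 = 198.8 mol NaHCO₃.
Mass: 198.8 × 84 = 16,700 g.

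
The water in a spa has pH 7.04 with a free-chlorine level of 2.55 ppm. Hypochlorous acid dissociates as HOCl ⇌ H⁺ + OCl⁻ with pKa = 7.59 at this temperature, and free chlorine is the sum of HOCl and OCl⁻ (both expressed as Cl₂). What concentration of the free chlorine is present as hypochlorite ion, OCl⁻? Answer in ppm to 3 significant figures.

0.561 ppm

[OCl⁻]/[HOCl] = 10^(pH − pKa) = 10^(7.04 − 7.59) = 10^-0.55 = 0.2818.
Fraction as HOCl = 1 / (1 + 0.2818) = 0.7801.
OCl⁻ = (1 − 0.7801) × 2.55 ppm = 0.5607 ppm.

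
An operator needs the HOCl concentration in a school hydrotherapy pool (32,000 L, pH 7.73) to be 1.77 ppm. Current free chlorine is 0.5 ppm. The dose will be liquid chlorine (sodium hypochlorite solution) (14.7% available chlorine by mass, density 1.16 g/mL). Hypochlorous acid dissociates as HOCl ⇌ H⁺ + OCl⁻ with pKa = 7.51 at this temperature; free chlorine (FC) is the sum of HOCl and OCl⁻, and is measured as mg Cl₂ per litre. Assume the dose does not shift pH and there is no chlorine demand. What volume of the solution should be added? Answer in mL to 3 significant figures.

790 mL

[OCl⁻]/[HOCl] = 10^(pH − pKa) = 10^(7.73 − 7.51) = 1.66; fraction as HOCl = 1/(1 + 1.66) = 0.376.
Free chlorine required for 1.77 ppm HOCl: 1.77 / 0.376 = 4.707 ppm.
FC to add: 4.707 − 0.5 = 4.207 mg/L as Cl₂.
Cl₂ equivalent: 4.207 mg/L × 32,000 L = 134.6 g.
Product at 14.7% available Cl: 134.6 / 0.147 = 915.9 g.
Volume: 915.9 g ÷ 1.16 g/mL = 789.6 mL.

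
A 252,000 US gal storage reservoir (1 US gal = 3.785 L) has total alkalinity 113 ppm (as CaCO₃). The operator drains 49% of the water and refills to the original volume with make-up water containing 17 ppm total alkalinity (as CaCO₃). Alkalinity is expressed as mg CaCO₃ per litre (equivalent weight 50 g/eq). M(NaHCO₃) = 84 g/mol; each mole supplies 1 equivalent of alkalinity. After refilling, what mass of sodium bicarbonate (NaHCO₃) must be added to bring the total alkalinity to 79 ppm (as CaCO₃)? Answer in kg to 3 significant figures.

Volume: 252,000 US gal × 3.785 L/gal = 953,820 L.
After draining 49% and refilling: 113 × 0.51 + 17 × 0.49 = 65.96 ppm.
Deficit to target: 79 − 65.96 = 13.04 mg/L.
As CaCO₃: 13.04 mg/L × 953,820 L = 12,440 g; ÷ 50 g/eq ÷ 1 = 248.8 mol NaHCO₃.
Mass: 248.8 × 84 = 20,900 g.

20.9 kg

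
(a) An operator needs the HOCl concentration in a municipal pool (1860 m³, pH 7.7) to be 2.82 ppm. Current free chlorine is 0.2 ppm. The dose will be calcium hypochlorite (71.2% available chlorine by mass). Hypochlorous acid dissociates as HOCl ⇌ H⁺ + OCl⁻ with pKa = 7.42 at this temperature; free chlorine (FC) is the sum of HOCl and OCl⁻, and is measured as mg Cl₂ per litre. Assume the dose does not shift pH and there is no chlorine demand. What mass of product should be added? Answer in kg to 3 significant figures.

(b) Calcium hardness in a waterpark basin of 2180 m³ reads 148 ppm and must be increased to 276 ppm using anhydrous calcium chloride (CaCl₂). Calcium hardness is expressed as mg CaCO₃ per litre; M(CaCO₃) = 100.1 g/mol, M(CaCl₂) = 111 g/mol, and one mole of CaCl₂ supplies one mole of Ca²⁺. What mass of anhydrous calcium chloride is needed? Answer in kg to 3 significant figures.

(a) 20.9 kg; (b) 309 kg

(a) Volume: 1860 m³ = 1,860,000 L.
(a) [OCl⁻]/[HOCl] = 10^(pH − pKa) = 10^(7.7 − 7.42) = 1.905; fraction as HOCl = 1/(1 + 1.905) = 0.3442.
(a) Free chlorine required for 2.82 ppm HOCl: 2.82 / 0.3442 = 8.193 ppm.
(a) FC to add: 8.193 − 0.2 = 7.993 mg/L as Cl₂.
(a) Cl₂ equivalent: 7.993 mg/L × 1,860,000 L = 14,870 g.
(a) Product at 71.2% available Cl: 14,870 / 0.712 = 20,880 g.

(b) Volume: 2180 m³ = 2,180,000 L.
(b) Hardness to add: (276 − 148) = 128 mg/L as CaCO₃ × 2,180,000 L = 279,000 g as CaCO₃.
(b) Moles of Ca²⁺ (1 mol Ca²⁺ ≡ 1 mol CaCO₃): 279,000 / 100.1 g/mol = 2788 mol.
(b) Mass of CaCl₂: 2788 × 111 = 309,400 g.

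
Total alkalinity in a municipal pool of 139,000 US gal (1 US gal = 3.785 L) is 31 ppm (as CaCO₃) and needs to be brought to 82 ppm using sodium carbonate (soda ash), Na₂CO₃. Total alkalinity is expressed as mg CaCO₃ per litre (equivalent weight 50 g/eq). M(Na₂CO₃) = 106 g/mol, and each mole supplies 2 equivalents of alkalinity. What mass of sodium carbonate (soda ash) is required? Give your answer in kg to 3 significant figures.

Volume: 139,000 US gal × 3.785 L/gal = 526,115 L.
Alkalinity to add: (82 − 31) = 51 mg/L as CaCO₃ × 526,115 L = 26,830 g as CaCO₃.
Equivalents: 26,830 g ÷ 50 g/eq = 536.6 eq.
Each mole of Na₂CO₃ supplies 2 eq, so 536.6 / 2 = 268.3 mol.
Mass: 268.3 mol × 106 g/mol = 28,440 g.

28.4 kg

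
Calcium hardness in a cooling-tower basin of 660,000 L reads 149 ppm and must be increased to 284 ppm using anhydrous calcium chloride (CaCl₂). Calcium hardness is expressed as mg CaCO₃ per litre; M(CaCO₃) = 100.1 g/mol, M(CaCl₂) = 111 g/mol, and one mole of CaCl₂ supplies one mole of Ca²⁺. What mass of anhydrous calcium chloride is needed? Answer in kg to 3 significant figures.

98.8 kg

Hardness to add: (284 − 149) = 135 mg/L as CaCO₃ × 660,000 L = 89,100 g as CaCO₃.
Moles of Ca²⁺ (1 mol Ca²⁺ ≡ 1 mol CaCO₃): 89,100 / 100.1 g/mol = 890.1 mol.
Mass of CaCl₂: 890.1 × 111 = 98,800 g.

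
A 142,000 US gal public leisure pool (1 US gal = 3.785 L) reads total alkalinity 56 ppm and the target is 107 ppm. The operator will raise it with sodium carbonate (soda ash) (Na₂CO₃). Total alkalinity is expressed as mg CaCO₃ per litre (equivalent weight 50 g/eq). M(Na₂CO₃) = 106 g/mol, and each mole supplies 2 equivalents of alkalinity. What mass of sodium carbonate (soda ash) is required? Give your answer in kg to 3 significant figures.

Volume: 142,000 US gal × 3.785 L/gal = 537,470 L.
Alkalinity to add: (107 − 56) = 51 mg/L as CaCO₃ × 537,470 L = 27,410 g as CaCO₃.
Equivalents: 27,410 g ÷ 50 g/eq = 548.2 eq.
Each mole of Na₂CO₃ supplies 2 eq, so 548.2 / 2 = 274.1 mol.
Mass: 274.1 mol × 106 g/mol = 29,060 g.

29.1 kg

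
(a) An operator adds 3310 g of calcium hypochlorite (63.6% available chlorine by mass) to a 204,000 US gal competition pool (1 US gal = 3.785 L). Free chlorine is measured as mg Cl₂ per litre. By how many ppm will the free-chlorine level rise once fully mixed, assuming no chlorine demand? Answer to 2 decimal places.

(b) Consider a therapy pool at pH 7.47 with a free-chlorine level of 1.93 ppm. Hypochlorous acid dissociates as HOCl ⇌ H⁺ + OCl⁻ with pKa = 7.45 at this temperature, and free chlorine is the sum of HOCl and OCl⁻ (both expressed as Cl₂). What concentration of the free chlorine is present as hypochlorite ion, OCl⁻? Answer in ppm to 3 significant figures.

(a) 2.73 ppm; (b) 0.987 ppm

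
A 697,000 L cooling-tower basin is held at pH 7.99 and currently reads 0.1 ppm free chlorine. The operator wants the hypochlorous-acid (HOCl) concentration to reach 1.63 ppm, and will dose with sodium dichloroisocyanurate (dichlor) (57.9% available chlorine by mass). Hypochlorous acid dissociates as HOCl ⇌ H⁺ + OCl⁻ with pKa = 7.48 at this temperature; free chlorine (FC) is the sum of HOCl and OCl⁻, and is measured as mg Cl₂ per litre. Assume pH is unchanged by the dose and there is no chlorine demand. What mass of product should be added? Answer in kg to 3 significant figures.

8.19 kg

[OCl⁻]/[HOCl] = 10^(pH − pKa) = 10^(7.99 − 7.48) = 3.236; fraction as HOCl = 1/(1 + 3.236) = 0.2361.
Free chlorine required for 1.63 ppm HOCl: 1.63 / 0.2361 = 6.905 ppm.
FC to add: 6.905 − 0.1 = 6.805 mg/L as Cl₂.
Cl₂ equivalent: 6.805 mg/L × 697,000 L = 4743 g.
Product at 57.9% available Cl: 4743 / 0.579 = 8191 g.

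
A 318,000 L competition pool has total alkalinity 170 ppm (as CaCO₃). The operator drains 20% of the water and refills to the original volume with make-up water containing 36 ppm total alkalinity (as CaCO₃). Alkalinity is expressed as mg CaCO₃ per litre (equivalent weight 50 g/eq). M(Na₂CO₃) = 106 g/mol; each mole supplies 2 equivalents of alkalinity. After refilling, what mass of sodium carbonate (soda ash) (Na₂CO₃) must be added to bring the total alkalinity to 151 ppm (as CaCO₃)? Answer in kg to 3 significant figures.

2.63 kg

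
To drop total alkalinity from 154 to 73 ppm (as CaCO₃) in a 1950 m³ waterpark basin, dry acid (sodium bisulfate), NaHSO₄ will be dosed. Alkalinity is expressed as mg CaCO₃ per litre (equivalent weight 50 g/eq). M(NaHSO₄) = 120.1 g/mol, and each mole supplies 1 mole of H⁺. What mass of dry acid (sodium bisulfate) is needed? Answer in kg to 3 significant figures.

Volume: 1950 m³ = 1,950,000 L.
Alkalinity to neutralize: (154 − 73) = 81 mg/L as CaCO₃ × 1,950,000 L = 158,000 g as CaCO₃.
Equivalents of H⁺ required: 158,000 ÷ 50 g/eq = 3159 eq = 3159 mol NaHSO₄.
Mass of NaHSO₄: 3159 × 120.1 = 379,400 g.

379 kg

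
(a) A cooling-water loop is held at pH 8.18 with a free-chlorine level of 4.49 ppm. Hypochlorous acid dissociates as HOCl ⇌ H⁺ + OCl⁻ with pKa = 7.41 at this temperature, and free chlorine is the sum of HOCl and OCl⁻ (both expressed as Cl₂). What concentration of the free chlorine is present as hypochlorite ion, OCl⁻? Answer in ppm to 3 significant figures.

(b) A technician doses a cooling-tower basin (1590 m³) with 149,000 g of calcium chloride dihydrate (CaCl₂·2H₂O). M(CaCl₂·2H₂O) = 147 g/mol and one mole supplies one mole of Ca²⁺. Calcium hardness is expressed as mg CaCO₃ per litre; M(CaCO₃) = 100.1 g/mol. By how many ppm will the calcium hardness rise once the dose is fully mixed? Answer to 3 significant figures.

(a) [OCl⁻]/[HOCl] = 10^(pH − pKa) = 10^(8.18 − 7.41) = 10^0.77 = 5.888.
(a) Fraction as HOCl = 1 / (1 + 5.888) = 0.1452.
(a) OCl⁻ = (1 − 0.1452) × 4.49 ppm = 3.838 ppm.

(b) Volume: 1590 m³ = 1,590,000 L.
(b) Moles of Ca²⁺: 149,000 g ÷ 147 g/mol = 1014 mol.
(b) As CaCO₃: 1014 mol × 100.1 g/mol = 101,500 g.
(b) Rise: 101,500 g / 1,590,000 L × 1000 = 63.81 mg/L.

(a) 3.84 ppm; (b) 63.8 ppm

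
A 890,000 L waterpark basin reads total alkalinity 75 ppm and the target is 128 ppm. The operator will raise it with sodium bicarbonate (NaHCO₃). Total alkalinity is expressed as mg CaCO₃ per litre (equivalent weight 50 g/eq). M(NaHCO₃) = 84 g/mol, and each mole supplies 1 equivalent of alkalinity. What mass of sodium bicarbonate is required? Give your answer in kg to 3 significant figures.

Alkalinity to add: (128 − 75) = 53 mg/L as CaCO₃ × 890,000 L = 47,170 g as CaCO₃.
Equivalents: 47,170 g ÷ 50 g/eq = 943.4 eq.
NaHCO₃ supplies 1 eq per mole → 943.4 mol.
Mass: 943.4 mol × 84 g/mol = 79,250 g.

79.2 kg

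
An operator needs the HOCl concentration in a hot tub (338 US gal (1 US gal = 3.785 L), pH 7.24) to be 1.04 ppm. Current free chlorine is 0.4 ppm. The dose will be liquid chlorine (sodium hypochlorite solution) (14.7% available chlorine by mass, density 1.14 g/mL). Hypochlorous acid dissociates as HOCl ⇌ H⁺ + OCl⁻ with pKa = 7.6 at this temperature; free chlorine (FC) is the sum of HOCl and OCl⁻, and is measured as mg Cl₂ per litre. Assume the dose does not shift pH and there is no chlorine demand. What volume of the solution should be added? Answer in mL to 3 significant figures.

8.35 mL

Volume: 338 US gal × 3.785 L/gal = 1,279 L.
[OCl⁻]/[HOCl] = 10^(pH − pKa) = 10^(7.24 − 7.6) = 0.4365; fraction as HOCl = 1/(1 + 0.4365) = 0.6961.
Free chlorine required for 1.04 ppm HOCl: 1.04 / 0.6961 = 1.494 ppm.
FC to add: 1.494 − 0.4 = 1.094 mg/L as Cl₂.
Cl₂ equivalent: 1.094 mg/L × 1,279 L = 1.4 g.
Product at 14.7% available Cl: 1.4 / 0.147 = 9.521 g.
Volume: 9.521 g ÷ 1.14 g/mL = 8.352 mL.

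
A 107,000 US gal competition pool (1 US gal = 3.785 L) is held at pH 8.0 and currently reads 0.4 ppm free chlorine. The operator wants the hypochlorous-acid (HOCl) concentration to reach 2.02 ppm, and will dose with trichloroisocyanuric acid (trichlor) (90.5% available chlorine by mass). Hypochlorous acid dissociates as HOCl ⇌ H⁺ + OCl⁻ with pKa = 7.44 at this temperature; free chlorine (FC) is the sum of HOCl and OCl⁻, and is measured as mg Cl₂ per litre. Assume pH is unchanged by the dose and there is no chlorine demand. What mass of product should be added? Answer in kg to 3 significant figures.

4.01 kg

Volume: 107,000 US gal × 3.785 L/gal = 404,995 L.
[OCl⁻]/[HOCl] = 10^(pH − pKa) = 10^(8.0 − 7.44) = 3.631; fraction as HOCl = 1/(1 + 3.631) = 0.2159.
Free chlorine required for 2.02 ppm HOCl: 2.02 / 0.2159 = 9.354 ppm.
FC to add: 9.354 − 0.4 = 8.954 mg/L as Cl₂.
Cl₂ equivalent: 8.954 mg/L × 404,995 L = 3626 g.
Product at 90.5% available Cl: 3626 / 0.905 = 4007 g.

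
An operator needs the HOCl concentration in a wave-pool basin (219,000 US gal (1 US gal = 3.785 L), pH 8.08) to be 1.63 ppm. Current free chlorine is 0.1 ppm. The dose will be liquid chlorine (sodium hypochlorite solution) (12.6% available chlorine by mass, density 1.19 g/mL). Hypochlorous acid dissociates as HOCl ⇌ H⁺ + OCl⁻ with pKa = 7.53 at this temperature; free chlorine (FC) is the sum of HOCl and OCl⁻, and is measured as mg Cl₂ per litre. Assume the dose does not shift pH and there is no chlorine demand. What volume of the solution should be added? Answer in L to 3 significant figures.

40.4 L

Volume: 219,000 US gal × 3.785 L/gal = 828,915 L.
[OCl⁻]/[HOCl] = 10^(pH − pKa) = 10^(8.08 − 7.53) = 3.548; fraction as HOCl = 1/(1 + 3.548) = 0.2199.
Free chlorine required for 1.63 ppm HOCl: 1.63 / 0.2199 = 7.413 ppm.
FC to add: 7.413 − 0.1 = 7.313 mg/L as Cl₂.
Cl₂ equivalent: 7.313 mg/L × 828,915 L = 6062 g.
Product at 12.6% available Cl: 6062 / 0.126 = 48,110 g.
Volume: 48,110 g ÷ 1.19 g/mL = 40,430 mL.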